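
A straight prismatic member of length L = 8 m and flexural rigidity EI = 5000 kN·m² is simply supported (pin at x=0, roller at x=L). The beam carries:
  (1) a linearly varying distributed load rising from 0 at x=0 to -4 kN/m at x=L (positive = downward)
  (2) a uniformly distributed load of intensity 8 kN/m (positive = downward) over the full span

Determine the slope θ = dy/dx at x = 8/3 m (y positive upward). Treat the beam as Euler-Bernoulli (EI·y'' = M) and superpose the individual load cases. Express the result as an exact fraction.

Load 1 — triangular load w₀=-4 kN/m (0→w₀ over full span):
  θ_1 = -w₀(7L⁴-30L²x²+15x⁴)/(360LEI) = -(-4)·(7·8⁴-30·8²·(8/3)²+15·(8/3)⁴)/(360·8·5000) = 3328/759375 rad
Load 2 — uniform load w=8 kN/m over full span:
  θ_2 = -w(L³-6Lx²+4x³)/(24EI) = -8·(8³-6·8·(8/3)²+4·(8/3)³)/(24·5000) = -832/50625 rad
Superposition: θ = Σ θ_i = -9152/759375 rad ≈ -0.012052 rad

θ(8/3) = -9152/759375 rad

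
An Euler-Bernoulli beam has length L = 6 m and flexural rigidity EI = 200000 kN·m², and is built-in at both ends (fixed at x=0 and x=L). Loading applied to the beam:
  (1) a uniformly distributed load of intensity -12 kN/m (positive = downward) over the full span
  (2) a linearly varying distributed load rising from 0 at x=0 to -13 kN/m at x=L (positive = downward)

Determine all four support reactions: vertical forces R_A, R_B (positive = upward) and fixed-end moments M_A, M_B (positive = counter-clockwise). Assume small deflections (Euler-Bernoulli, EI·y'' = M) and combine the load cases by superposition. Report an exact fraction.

Load 1 — uniform load w=-12 kN/m over full span:
  R_A = wL/2 = (-12)·6/2 = -36 kN
  M_A = wL²/12 = (-12)·6²/12 = -36 kN·m
  R_B = wL/2 = (-12)·6/2 = -36 kN
  M_B = -wL²/12 = -(-12)·6²/12 = 36 kN·m
Load 2 — triangular load w₀=-13 kN/m (0→w₀ over full span):
  R_A = 3w₀L/20 = 3·(-13)·6/20 = -117/10 kN
  M_A = w₀L²/30 = (-13)·6²/30 = -78/5 kN·m
  R_B = 7w₀L/20 = 7·(-13)·6/20 = -273/10 kN
  M_B = -w₀L²/20 = -(-13)·6²/20 = 117/5 kN·m
Superposition: R_A = -477/10 kN, M_A = -258/5 kN·m, R_B = -633/10 kN, M_B = 297/5 kN·m

R_A = -477/10 kN, M_A = -258/5 kN·m, R_B = -633/10 kN, M_B = 297/5 kN·m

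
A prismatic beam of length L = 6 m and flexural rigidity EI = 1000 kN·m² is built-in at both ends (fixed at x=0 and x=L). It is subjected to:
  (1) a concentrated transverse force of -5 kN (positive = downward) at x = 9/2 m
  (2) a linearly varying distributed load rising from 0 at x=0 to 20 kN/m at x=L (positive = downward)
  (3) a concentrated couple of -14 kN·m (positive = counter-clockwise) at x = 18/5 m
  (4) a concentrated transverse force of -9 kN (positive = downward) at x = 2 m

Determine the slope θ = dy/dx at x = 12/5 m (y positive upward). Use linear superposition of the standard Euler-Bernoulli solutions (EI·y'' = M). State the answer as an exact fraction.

θ(12/5) = -37239/5000000 rad

Load 1 — point force P=-5 kN at a=9/2 m (b=L-a=3/2):
  θ_1 = -Pb²x(2aL-(3a+b)x)/(2L³EI)  [x≤a] = -(-5)·(3/2)²·(12/5)·(2·(9/2)·6-(3·(9/2)+(3/2))·(12/5))/(2·6³·1000) = 9/8000 rad
Load 2 — triangular load w₀=20 kN/m (0→w₀ over full span):
  θ_2 = -w₀(2x(L-x)(L-2x)(x+2L)+x²(L-x)²)/(120LEI) = -20·(2·(12/5)·(6-(12/5))·(6-2·(12/5))·((12/5)+2·6)+(12/5)²·(6-(12/5))²)/(120·6·1000) = -162/15625 rad
Load 3 — applied couple M₀=-14 kN·m at a=18/5 m (b=L-a=12/5):
  θ_3 = (R_Ax²/2 - M_Ax)/EI  [x≤a] with R_A=-84/25, M_A=-112/25 = ((-84/25)·(12/5)²/2 - (-112/25)·(12/5))/1000 = 84/78125 rad
Load 4 — point force P=-9 kN at a=2 m (b=L-a=4):
  θ_4 = Pa²(L-x)(2bL-(3b+a)(L-x))/(2L³EI)  [x>a] = (-9)·2²·(6-(12/5))·(2·4·6-(3·4+2)·(6-(12/5)))/(2·6³·1000) = 9/12500 rad
Superposition: θ = Σ θ_i = -37239/5000000 rad ≈ -0.007448 rad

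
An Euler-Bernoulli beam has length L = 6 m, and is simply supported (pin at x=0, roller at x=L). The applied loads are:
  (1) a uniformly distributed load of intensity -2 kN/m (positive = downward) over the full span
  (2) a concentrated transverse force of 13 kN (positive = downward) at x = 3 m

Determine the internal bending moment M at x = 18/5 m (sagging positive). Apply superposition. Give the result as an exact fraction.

M(18/5) = 174/25 kN·m

Load 1 — uniform load w=-2 kN/m over full span:
  M_1 = wx(L-x)/2 = (-2)·(18/5)·(6-(18/5))/2 = -216/25 kN·m
Load 2 — point force P=13 kN at a=3 m (b=L-a=3):
  M_2 = Pa(L-x)/L  [x>a] = 13·3·(6-(18/5))/6 = 78/5 kN·m
Superposition: M = Σ M_i = 174/25 kN·m ≈ 6.960000 kN·m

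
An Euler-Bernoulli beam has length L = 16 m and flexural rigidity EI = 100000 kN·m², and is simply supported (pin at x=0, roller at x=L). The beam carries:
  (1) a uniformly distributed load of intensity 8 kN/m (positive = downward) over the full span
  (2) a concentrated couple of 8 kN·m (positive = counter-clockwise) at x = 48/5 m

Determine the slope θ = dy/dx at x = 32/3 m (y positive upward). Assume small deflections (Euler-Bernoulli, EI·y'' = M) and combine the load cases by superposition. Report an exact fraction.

θ(32/3) = 42158/6328125 rad

Load 1 — uniform load w=8 kN/m over full span:
  θ_1 = -w(L³-6Lx²+4x³)/(24EI) = -8·(16³-6·16·(32/3)²+4·(32/3)³)/(24·100000) = 1664/253125 rad
Load 2 — applied couple M₀=8 kN·m at a=48/5 m (b=L-a=32/5):
  θ_2 = (M₀x²/(2L)-M₀(x-a)+C₁)/EI  [x>a] with C₁=M₀(3b²-L²)/(6L)=-832/75 = (8·(32/3)²/(2·16)-8·((32/3)-(48/5))+(-832/75))/100000 = 62/703125 rad
Superposition: θ = Σ θ_i = 42158/6328125 rad ≈ 0.006662 rad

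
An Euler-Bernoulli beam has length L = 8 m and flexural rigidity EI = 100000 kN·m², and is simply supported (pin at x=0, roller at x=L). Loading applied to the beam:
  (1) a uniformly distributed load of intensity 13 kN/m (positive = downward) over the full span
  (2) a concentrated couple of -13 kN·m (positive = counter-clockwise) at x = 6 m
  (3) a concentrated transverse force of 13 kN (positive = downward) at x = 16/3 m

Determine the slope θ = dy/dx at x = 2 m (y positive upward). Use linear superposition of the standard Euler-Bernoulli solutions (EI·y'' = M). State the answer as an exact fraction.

θ(2) = -6877/3240000 rad

Load 1 — uniform load w=13 kN/m over full span:
  θ_1 = -w(L³-6Lx²+4x³)/(24EI) = -13·(8³-6·8·2²+4·2³)/(24·100000) = -143/75000 rad
Load 2 — applied couple M₀=-13 kN·m at a=6 m (b=L-a=2):
  θ_2 = (M₀x²/(2L)+C₁)/EI  [x≤a] with C₁=M₀(3b²-L²)/(6L)=169/12 = ((-13)·2²/(2·8)+(169/12))/100000 = 13/120000 rad
Load 3 — point force P=13 kN at a=16/3 m (b=L-a=8/3):
  θ_3 = -Pb(L²-b²-3x²)/(6LEI)  [x≤a] = -13·(8/3)·(8²-(8/3)²-3·2²)/(6·8·100000) = -1313/4050000 rad
Superposition: θ = Σ θ_i = -6877/3240000 rad ≈ -0.002123 rad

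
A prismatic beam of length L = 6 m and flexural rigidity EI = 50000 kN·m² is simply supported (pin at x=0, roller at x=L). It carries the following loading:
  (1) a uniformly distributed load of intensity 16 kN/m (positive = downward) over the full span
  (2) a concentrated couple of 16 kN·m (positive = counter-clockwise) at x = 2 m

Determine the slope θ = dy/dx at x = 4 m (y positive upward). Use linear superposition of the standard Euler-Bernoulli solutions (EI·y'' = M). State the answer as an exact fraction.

Load 1 — uniform load w=16 kN/m over full span:
  θ_1 = -w(L³-6Lx²+4x³)/(24EI) = -16·(6³-6·6·4²+4·4³)/(24·50000) = 13/9375 rad
Load 2 — applied couple M₀=16 kN·m at a=2 m (b=L-a=4):
  θ_2 = (M₀x²/(2L)-M₀(x-a)+C₁)/EI  [x>a] with C₁=M₀(3b²-L²)/(6L)=16/3 = (16·4²/(2·6)-16·(4-2)+(16/3))/50000 = -1/9375 rad
Superposition: θ = Σ θ_i = 4/3125 rad ≈ 0.001280 rad

θ(4) = 4/3125 rad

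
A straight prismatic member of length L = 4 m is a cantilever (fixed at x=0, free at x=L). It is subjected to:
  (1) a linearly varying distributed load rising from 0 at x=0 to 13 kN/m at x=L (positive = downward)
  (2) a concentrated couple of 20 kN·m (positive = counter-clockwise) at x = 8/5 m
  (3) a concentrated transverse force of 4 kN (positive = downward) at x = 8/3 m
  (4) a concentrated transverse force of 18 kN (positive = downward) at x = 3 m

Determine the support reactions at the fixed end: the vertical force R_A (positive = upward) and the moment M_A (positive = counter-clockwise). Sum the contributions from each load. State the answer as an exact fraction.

R_A = 48 kN, M_A = 114 kN·m

Load 1 — triangular load w₀=13 kN/m (0→w₀ over full span):
  R_A = w₀L/2 = 13·4/2 = 26 kN
  M_A = w₀L²/3 = 13·4²/3 = 208/3 kN·m
Load 2 — applied couple M₀=20 kN·m at a=8/5 m (b=L-a=12/5):
  R_A = 0 kN
  M_A = -M₀ = -20 kN·m
Load 3 — point force P=4 kN at a=8/3 m (b=L-a=4/3):
  R_A = P = 4 kN
  M_A = Pa = 4·(8/3) = 32/3 kN·m
Load 4 — point force P=18 kN at a=3 m (b=L-a=1):
  R_A = P = 18 kN
  M_A = Pa = 18·3 = 54 kN·m
Superposition: R_A = 48 kN, M_A = 114 kN·m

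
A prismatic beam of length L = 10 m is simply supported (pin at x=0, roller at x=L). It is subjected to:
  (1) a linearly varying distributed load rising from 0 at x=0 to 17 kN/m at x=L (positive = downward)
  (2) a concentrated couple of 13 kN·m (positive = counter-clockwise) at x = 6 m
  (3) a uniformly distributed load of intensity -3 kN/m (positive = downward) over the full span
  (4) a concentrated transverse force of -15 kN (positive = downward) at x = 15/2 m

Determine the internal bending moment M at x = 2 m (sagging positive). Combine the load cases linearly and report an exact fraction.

Load 1 — triangular load w₀=17 kN/m (0→w₀ over full span):
  M_1 = w₀Lx/6 - w₀x³/(6L) = 17·10·2/6 - 17·2³/(6·10) = 272/5 kN·m
Load 2 — applied couple M₀=13 kN·m at a=6 m (b=L-a=4):
  M_2 = M₀x/L  [x≤a] = 13·2/10 = 13/5 kN·m
Load 3 — uniform load w=-3 kN/m over full span:
  M_3 = wx(L-x)/2 = (-3)·2·(10-2)/2 = -24 kN·m
Load 4 — point force P=-15 kN at a=15/2 m (b=L-a=5/2):
  M_4 = Pbx/L  [x≤a] = (-15)·(5/2)·2/10 = -15/2 kN·m
Superposition: M = Σ M_i = 51/2 kN·m ≈ 25.500000 kN·m

M(2) = 51/2 kN·m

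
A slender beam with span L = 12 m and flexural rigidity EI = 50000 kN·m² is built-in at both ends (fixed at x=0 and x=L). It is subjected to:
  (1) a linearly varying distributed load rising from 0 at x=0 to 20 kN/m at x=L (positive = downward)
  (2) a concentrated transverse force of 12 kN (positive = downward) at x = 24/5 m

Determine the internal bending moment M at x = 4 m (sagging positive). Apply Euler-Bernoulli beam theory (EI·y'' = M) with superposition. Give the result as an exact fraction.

Load 1 — triangular load w₀=20 kN/m (0→w₀ over full span):
  M_1 = 3w₀Lx/20 - w₀L²/30 - w₀x³/(6L) = 3·20·12·4/20 - 20·12²/30 - 20·4³/(6·12) = 272/9 kN·m
Load 2 — point force P=12 kN at a=24/5 m (b=L-a=36/5):
  M_2 = Pb²(3a+b)x/L³ - Pab²/L²  [x≤a] = 12·(36/5)²·(3·(24/5)+(36/5))·4/12³ - 12·(24/5)·(36/5)²/12² = 1296/125 kN·m
Superposition: M = Σ M_i = 45664/1125 kN·m ≈ 40.590222 kN·m

M(4) = 45664/1125 kN·m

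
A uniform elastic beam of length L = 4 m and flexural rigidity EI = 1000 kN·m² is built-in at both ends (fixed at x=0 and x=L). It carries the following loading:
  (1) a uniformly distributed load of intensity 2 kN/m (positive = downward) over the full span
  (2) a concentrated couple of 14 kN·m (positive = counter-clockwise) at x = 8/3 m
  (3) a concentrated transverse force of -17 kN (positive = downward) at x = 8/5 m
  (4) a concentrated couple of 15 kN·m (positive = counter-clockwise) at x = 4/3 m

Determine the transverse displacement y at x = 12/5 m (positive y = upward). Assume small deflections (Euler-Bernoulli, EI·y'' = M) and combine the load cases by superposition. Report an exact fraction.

y(12/5) = 19574/5859375 m

Load 1 — uniform load w=2 kN/m over full span:
  y_1 = -wx²(L-x)²/(24EI) = -2·(12/5)²·(4-(12/5))²/(24·1000) = -96/78125 m
Load 2 — applied couple M₀=14 kN·m at a=8/3 m (b=L-a=4/3):
  y_2 = (R_Ax³/6 - M_Ax²/2)/EI  [x≤a] with R_A=14/3, M_A=14/3 = ((14/3)·(12/5)³/6 - (14/3)·(12/5)²/2)/1000 = -42/15625 m
Load 3 — point force P=-17 kN at a=8/5 m (b=L-a=12/5):
  y_3 = -Pa²(L-x)²(3bL-(3b+a)(L-x))/(6L³EI)  [x>a] = -(-17)·(8/5)²·(4-(12/5))²·(3·(12/5)·4-(3·(12/5)+(8/5))·(4-(12/5)))/(6·4³·1000) = 25024/5859375 m
Load 4 — applied couple M₀=15 kN·m at a=4/3 m (b=L-a=8/3):
  y_4 = (R_Ax³/6 - M_Ax²/2 - M₀(x-a)²/2)/EI  [x>a] with R_A=5, M_A=0 = (5·(12/5)³/6 - 0·(12/5)²/2 - 15·((12/5)-(4/3))²/2)/1000 = 28/9375 m
Superposition: y = Σ y_i = 19574/5859375 m ≈ 0.003341 m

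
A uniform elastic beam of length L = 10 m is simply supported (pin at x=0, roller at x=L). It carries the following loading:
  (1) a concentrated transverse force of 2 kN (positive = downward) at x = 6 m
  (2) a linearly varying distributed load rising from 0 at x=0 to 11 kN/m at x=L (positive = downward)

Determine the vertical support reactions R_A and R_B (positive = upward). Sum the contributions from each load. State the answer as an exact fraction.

Load 1 — point force P=2 kN at a=6 m (b=L-a=4):
  R_A = Pb/L = 2·4/10 = 4/5 kN
  R_B = Pa/L = 2·6/10 = 6/5 kN
Load 2 — triangular load w₀=11 kN/m (0→w₀ over full span):
  R_A = w₀L/6 = 11·10/6 = 55/3 kN
  R_B = w₀L/3 = 11·10/3 = 110/3 kN
Superposition: R_A = 287/15 kN, R_B = 568/15 kN

R_A = 287/15 kN, R_B = 568/15 kN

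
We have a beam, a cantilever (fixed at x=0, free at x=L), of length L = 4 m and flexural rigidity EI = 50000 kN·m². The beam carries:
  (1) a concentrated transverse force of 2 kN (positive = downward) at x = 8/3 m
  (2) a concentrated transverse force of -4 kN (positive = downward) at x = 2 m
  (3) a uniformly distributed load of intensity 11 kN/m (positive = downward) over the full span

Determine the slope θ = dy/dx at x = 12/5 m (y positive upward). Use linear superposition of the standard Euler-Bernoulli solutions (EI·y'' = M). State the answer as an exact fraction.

θ(12/5) = -1701/781250 rad

Load 1 — point force P=2 kN at a=8/3 m (b=L-a=4/3):
  θ_1 = -Px(2a-x)/(2EI)  [x≤a] = -2·(12/5)·(2·(8/3)-(12/5))/(2·50000) = -11/78125 rad
Load 2 — point force P=-4 kN at a=2 m (b=L-a=2):
  θ_2 = -Pa²/(2EI)  [x>a] = -(-4)·2²/(2·50000) = 1/6250 rad
Load 3 — uniform load w=11 kN/m over full span:
  θ_3 = -wx(x²-3Lx+3L²)/(6EI) = -11·(12/5)·((12/5)²-3·4·(12/5)+3·4²)/(6·50000) = -858/390625 rad
Superposition: θ = Σ θ_i = -1701/781250 rad ≈ -0.002177 rad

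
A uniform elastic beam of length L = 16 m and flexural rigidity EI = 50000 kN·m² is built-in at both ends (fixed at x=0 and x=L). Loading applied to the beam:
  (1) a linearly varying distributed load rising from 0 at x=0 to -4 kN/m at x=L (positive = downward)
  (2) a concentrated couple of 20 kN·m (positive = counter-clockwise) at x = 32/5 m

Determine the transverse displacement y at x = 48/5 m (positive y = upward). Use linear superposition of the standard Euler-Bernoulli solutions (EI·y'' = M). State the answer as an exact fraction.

y(48/5) = 370688/48828125 m

Load 1 — triangular load w₀=-4 kN/m (0→w₀ over full span):
  y_1 = -w₀x²(L-x)²(x+2L)/(120LEI) = -(-4)·(48/5)²·(16-(48/5))²·((48/5)+2·16)/(120·16·50000) = 319488/48828125 m
Load 2 — applied couple M₀=20 kN·m at a=32/5 m (b=L-a=48/5):
  y_2 = (R_Ax³/6 - M_Ax²/2 - M₀(x-a)²/2)/EI  [x>a] with R_A=9/5, M_A=12/5 = ((9/5)·(48/5)³/6 - (12/5)·(48/5)²/2 - 20·((48/5)-(32/5))²/2)/50000 = 2048/1953125 m
Superposition: y = Σ y_i = 370688/48828125 m ≈ 0.007592 m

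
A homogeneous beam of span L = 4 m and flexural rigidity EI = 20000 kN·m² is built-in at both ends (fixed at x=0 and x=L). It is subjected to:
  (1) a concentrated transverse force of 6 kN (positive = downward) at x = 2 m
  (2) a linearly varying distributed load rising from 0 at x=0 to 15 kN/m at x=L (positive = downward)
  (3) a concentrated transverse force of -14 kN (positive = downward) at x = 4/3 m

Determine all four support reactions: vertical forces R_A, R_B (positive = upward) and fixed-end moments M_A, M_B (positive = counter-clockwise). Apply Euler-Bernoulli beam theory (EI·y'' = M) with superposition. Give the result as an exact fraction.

Load 1 — point force P=6 kN at a=2 m (b=L-a=2):
  R_A = Pb²(3a+b)/L³ = 6·2²·(3·2+2)/4³ = 3 kN
  M_A = Pab²/L² = 6·2·2²/4² = 3 kN·m
  R_B = Pa²(a+3b)/L³ = 6·2²·(2+3·2)/4³ = 3 kN
  M_B = -Pa²b/L² = -6·2²·2/4² = -3 kN·m
Load 2 — triangular load w₀=15 kN/m (0→w₀ over full span):
  R_A = 3w₀L/20 = 3·15·4/20 = 9 kN
  M_A = w₀L²/30 = 15·4²/30 = 8 kN·m
  R_B = 7w₀L/20 = 7·15·4/20 = 21 kN
  M_B = -w₀L²/20 = -15·4²/20 = -12 kN·m
Load 3 — point force P=-14 kN at a=4/3 m (b=L-a=8/3):
  R_A = Pb²(3a+b)/L³ = (-14)·(8/3)²·(3·(4/3)+(8/3))/4³ = -280/27 kN
  M_A = Pab²/L² = (-14)·(4/3)·(8/3)²/4² = -224/27 kN·m
  R_B = Pa²(a+3b)/L³ = (-14)·(4/3)²·((4/3)+3·(8/3))/4³ = -98/27 kN
  M_B = -Pa²b/L² = -(-14)·(4/3)²·(8/3)/4² = 112/27 kN·m
Superposition: R_A = 44/27 kN, M_A = 73/27 kN·m, R_B = 550/27 kN, M_B = -293/27 kN·m

R_A = 44/27 kN, M_A = 73/27 kN·m, R_B = 550/27 kN, M_B = -293/27 kN·m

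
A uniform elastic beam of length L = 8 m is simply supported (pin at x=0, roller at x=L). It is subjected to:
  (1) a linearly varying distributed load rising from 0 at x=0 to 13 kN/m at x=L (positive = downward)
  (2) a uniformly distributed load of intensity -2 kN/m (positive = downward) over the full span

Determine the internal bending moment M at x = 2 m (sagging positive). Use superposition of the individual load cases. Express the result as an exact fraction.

M(2) = 41/2 kN·m

Load 1 — triangular load w₀=13 kN/m (0→w₀ over full span):
  M_1 = w₀Lx/6 - w₀x³/(6L) = 13·8·2/6 - 13·2³/(6·8) = 65/2 kN·m
Load 2 — uniform load w=-2 kN/m over full span:
  M_2 = wx(L-x)/2 = (-2)·2·(8-2)/2 = -12 kN·m
Superposition: M = Σ M_i = 41/2 kN·m ≈ 20.500000 kN·m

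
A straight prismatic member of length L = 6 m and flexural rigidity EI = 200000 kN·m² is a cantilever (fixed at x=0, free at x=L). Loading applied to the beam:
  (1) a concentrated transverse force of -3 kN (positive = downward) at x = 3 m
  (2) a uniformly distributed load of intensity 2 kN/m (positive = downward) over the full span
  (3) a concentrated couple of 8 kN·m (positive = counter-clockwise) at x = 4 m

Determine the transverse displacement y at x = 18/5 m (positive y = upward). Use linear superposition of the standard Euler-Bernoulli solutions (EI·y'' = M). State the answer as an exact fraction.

Load 1 — point force P=-3 kN at a=3 m (b=L-a=3):
  y_1 = -Pa²(3x-a)/(6EI)  [x>a] = -(-3)·3²·(3·(18/5)-3)/(6·200000) = 351/2000000 m
Load 2 — uniform load w=2 kN/m over full span:
  y_2 = -wx²(x²-4Lx+6L²)/(24EI) = -2·(18/5)²·((18/5)²-4·6·(18/5)+6·6²)/(24·200000) = -24057/31250000 m
Load 3 — applied couple M₀=8 kN·m at a=4 m (b=L-a=2):
  y_3 = M₀x²/(2EI)  [x≤a] = 8·(18/5)²/(2·200000) = 81/312500 m
Superposition: y = Σ y_i = -83781/250000000 m ≈ -0.000335 m

y(18/5) = -83781/250000000 m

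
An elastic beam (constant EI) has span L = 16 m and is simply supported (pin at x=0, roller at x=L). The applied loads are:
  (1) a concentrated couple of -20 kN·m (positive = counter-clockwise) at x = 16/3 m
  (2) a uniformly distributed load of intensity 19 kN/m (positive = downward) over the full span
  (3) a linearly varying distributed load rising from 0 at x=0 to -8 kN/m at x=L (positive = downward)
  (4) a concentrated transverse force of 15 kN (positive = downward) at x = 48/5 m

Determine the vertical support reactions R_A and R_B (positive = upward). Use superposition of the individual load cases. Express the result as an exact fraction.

R_A = 1625/12 kN, R_B = 1435/12 kN

Load 1 — applied couple M₀=-20 kN·m at a=16/3 m (b=L-a=32/3):
  R_A = M₀/L = (-20)/16 = -5/4 kN
  R_B = -M₀/L = -(-20)/16 = 5/4 kN
Load 2 — uniform load w=19 kN/m over full span:
  R_A = wL/2 = 19·16/2 = 152 kN
  R_B = wL/2 = 19·16/2 = 152 kN
Load 3 — triangular load w₀=-8 kN/m (0→w₀ over full span):
  R_A = w₀L/6 = (-8)·16/6 = -64/3 kN
  R_B = w₀L/3 = (-8)·16/3 = -128/3 kN
Load 4 — point force P=15 kN at a=48/5 m (b=L-a=32/5):
  R_A = Pb/L = 15·(32/5)/16 = 6 kN
  R_B = Pa/L = 15·(48/5)/16 = 9 kN
Superposition: R_A = 1625/12 kN, R_B = 1435/12 kN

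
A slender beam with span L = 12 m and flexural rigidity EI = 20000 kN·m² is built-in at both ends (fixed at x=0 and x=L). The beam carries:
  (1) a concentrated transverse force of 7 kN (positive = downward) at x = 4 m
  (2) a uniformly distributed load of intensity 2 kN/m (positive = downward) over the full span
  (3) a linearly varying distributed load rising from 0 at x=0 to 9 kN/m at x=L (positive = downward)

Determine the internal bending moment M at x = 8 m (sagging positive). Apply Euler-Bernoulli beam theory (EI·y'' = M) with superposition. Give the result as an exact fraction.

M(8) = 4244/135 kN·m

Load 1 — point force P=7 kN at a=4 m (b=L-a=8):
  M_1 = Pa²(a+3b)(L-x)/L³ - Pa²b/L²  [x>a] = 7·4²·(4+3·8)·(12-8)/12³ - 7·4²·8/12² = 28/27 kN·m
Load 2 — uniform load w=2 kN/m over full span:
  M_2 = wLx/2 - wL²/12 - wx²/2 = 2·12·8/2 - 2·12²/12 - 2·8²/2 = 8 kN·m
Load 3 — triangular load w₀=9 kN/m (0→w₀ over full span):
  M_3 = 3w₀Lx/20 - w₀L²/30 - w₀x³/(6L) = 3·9·12·8/20 - 9·12²/30 - 9·8³/(6·12) = 112/5 kN·m
Superposition: M = Σ M_i = 4244/135 kN·m ≈ 31.437037 kN·m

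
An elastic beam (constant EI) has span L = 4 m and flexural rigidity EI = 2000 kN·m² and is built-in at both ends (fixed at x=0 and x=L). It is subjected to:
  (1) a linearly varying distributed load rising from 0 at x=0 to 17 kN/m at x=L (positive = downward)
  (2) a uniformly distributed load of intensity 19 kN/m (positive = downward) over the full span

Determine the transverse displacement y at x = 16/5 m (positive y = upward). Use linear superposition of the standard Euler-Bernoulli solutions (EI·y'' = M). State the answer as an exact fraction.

Load 1 — triangular load w₀=17 kN/m (0→w₀ over full span):
  y_1 = -w₀x²(L-x)²(x+2L)/(120LEI) = -17·(16/5)²·(4-(16/5))²·((16/5)+2·4)/(120·4·2000) = -7616/5859375 m
Load 2 — uniform load w=19 kN/m over full span:
  y_2 = -wx²(L-x)²/(24EI) = -19·(16/5)²·(4-(16/5))²/(24·2000) = -608/234375 m
Superposition: y = Σ y_i = -22816/5859375 m ≈ -0.003894 m

y(16/5) = -22816/5859375 m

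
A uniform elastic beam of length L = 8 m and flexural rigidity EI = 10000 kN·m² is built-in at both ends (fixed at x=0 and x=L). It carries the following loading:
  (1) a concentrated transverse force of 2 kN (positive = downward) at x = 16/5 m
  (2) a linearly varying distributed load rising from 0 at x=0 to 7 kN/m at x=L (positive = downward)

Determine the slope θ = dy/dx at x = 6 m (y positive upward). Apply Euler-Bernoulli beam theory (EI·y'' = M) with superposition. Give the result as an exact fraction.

θ(6) = 8007/5000000 rad

Load 1 — point force P=2 kN at a=16/5 m (b=L-a=24/5):
  θ_1 = Pa²(L-x)(2bL-(3b+a)(L-x))/(2L³EI)  [x>a] = 2·(16/5)²·(8-6)·(2·(24/5)·8-(3·(24/5)+(16/5))·(8-6))/(2·8³·10000) = 13/78125 rad
Load 2 — triangular load w₀=7 kN/m (0→w₀ over full span):
  θ_2 = -w₀(2x(L-x)(L-2x)(x+2L)+x²(L-x)²)/(120LEI) = -7·(2·6·(8-6)·(8-2·6)·(6+2·8)+6²·(8-6)²)/(120·8·10000) = 287/200000 rad
Superposition: θ = Σ θ_i = 8007/5000000 rad ≈ 0.001601 rad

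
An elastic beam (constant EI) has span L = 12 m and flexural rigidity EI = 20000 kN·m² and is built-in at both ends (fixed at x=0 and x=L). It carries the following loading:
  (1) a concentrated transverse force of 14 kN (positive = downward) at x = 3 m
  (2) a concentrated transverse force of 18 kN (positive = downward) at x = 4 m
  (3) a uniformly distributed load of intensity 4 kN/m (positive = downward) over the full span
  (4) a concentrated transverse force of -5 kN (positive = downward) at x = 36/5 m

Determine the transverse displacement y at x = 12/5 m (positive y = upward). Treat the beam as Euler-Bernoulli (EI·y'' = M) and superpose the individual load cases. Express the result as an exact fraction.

y(12/5) = -556887/62500000 m

Load 1 — point force P=14 kN at a=3 m (b=L-a=9):
  y_1 = -Pb²x²(3aL-(3a+b)x)/(6L³EI)  [x≤a] = -14·9²·(12/5)²·(3·3·12-(3·3+9)·(12/5))/(6·12³·20000) = -5103/2500000 m
Load 2 — point force P=18 kN at a=4 m (b=L-a=8):
  y_2 = -Pb²x²(3aL-(3a+b)x)/(6L³EI)  [x≤a] = -18·8²·(12/5)²·(3·4·12-(3·4+8)·(12/5))/(6·12³·20000) = -48/15625 m
Load 3 — uniform load w=4 kN/m over full span:
  y_3 = -wx²(L-x)²/(24EI) = -4·(12/5)²·(12-(12/5))²/(24·20000) = -1728/390625 m
Load 4 — point force P=-5 kN at a=36/5 m (b=L-a=24/5):
  y_4 = -Pb²x²(3aL-(3a+b)x)/(6L³EI)  [x≤a] = -(-5)·(24/5)²·(12/5)²·(3·(36/5)·12-(3·(36/5)+(24/5))·(12/5))/(6·12³·20000) = 1224/1953125 m
Superposition: y = Σ y_i = -556887/62500000 m ≈ -0.008910 m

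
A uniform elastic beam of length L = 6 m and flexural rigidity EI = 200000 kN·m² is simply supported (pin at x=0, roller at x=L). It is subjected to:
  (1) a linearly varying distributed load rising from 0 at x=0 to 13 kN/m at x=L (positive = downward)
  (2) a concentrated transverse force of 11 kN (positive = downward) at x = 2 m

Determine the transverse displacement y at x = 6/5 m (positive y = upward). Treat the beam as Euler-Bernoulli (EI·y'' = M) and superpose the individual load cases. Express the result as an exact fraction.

y(6/5) = -130433/292968750 m

Load 1 — triangular load w₀=13 kN/m (0→w₀ over full span):
  y_1 = -w₀x(7L⁴-10L²x²+3x⁴)/(360LEI) = -13·(6/5)·(7·6⁴-10·6²·(6/5)²+3·(6/5)⁴)/(360·6·200000) = -15093/48828125 m
Load 2 — point force P=11 kN at a=2 m (b=L-a=4):
  y_2 = -Pbx(L²-b²-x²)/(6LEI)  [x≤a] = -11·4·(6/5)·(6²-4²-(6/5)²)/(6·6·200000) = -319/2343750 m
Superposition: y = Σ y_i = -130433/292968750 m ≈ -0.000445 m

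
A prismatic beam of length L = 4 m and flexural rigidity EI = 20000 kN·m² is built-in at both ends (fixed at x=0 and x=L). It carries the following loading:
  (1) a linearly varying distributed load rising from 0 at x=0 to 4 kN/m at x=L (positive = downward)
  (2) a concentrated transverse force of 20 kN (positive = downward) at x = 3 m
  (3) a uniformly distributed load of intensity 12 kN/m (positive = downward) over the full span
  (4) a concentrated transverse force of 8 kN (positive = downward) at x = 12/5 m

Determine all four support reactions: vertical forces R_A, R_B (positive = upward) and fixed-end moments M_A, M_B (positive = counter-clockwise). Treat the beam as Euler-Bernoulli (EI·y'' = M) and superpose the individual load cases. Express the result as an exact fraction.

Load 1 — triangular load w₀=4 kN/m (0→w₀ over full span):
  R_A = 3w₀L/20 = 3·4·4/20 = 12/5 kN
  M_A = w₀L²/30 = 4·4²/30 = 32/15 kN·m
  R_B = 7w₀L/20 = 7·4·4/20 = 28/5 kN
  M_B = -w₀L²/20 = -4·4²/20 = -16/5 kN·m
Load 2 — point force P=20 kN at a=3 m (b=L-a=1):
  R_A = Pb²(3a+b)/L³ = 20·1²·(3·3+1)/4³ = 25/8 kN
  M_A = Pab²/L² = 20·3·1²/4² = 15/4 kN·m
  R_B = Pa²(a+3b)/L³ = 20·3²·(3+3·1)/4³ = 135/8 kN
  M_B = -Pa²b/L² = -20·3²·1/4² = -45/4 kN·m
Load 3 — uniform load w=12 kN/m over full span:
  R_A = wL/2 = 12·4/2 = 24 kN
  M_A = wL²/12 = 12·4²/12 = 16 kN·m
  R_B = wL/2 = 12·4/2 = 24 kN
  M_B = -wL²/12 = -12·4²/12 = -16 kN·m
Load 4 — point force P=8 kN at a=12/5 m (b=L-a=8/5):
  R_A = Pb²(3a+b)/L³ = 8·(8/5)²·(3·(12/5)+(8/5))/4³ = 352/125 kN
  M_A = Pab²/L² = 8·(12/5)·(8/5)²/4² = 384/125 kN·m
  R_B = Pa²(a+3b)/L³ = 8·(12/5)²·((12/5)+3·(8/5))/4³ = 648/125 kN
  M_B = -Pa²b/L² = -8·(12/5)²·(8/5)/4² = -576/125 kN·m
Superposition: R_A = 32341/1000 kN, M_A = 37433/1500 kN·m, R_B = 51659/1000 kN, M_B = -17529/500 kN·m

R_A = 32341/1000 kN, M_A = 37433/1500 kN·m, R_B = 51659/1000 kN, M_B = -17529/500 kN·m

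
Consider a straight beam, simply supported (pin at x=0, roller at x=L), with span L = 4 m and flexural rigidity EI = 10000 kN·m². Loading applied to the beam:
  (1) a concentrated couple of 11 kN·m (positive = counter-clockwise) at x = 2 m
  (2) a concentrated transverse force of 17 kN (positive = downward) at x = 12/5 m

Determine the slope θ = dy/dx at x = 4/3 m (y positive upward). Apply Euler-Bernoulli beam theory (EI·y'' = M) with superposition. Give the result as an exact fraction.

Load 1 — applied couple M₀=11 kN·m at a=2 m (b=L-a=2):
  θ_1 = (M₀x²/(2L)+C₁)/EI  [x≤a] with C₁=M₀(3b²-L²)/(6L)=-11/6 = (11·(4/3)²/(2·4)+(-11/6))/10000 = 11/180000 rad
Load 2 — point force P=17 kN at a=12/5 m (b=L-a=8/5):
  θ_2 = -Pb(L²-b²-3x²)/(6LEI)  [x≤a] = -17·(8/5)·(4²-(8/5)²-3·(4/3)²)/(6·4·10000) = -646/703125 rad
Superposition: θ = Σ θ_i = -19297/22500000 rad ≈ -0.000858 rad

θ(4/3) = -19297/22500000 rad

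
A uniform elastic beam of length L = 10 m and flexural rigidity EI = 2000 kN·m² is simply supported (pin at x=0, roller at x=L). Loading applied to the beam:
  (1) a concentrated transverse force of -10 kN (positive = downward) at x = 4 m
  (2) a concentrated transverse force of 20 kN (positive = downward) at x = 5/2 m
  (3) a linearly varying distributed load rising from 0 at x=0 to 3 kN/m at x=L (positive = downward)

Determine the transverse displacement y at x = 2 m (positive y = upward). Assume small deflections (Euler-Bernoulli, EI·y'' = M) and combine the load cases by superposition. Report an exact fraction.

y(2) = -18883/200000 m

Load 1 — point force P=-10 kN at a=4 m (b=L-a=6):
  y_1 = -Pbx(L²-b²-x²)/(6LEI)  [x≤a] = -(-10)·6·2·(10²-6²-2²)/(6·10·2000) = 3/50 m
Load 2 — point force P=20 kN at a=5/2 m (b=L-a=15/2):
  y_2 = -Pbx(L²-b²-x²)/(6LEI)  [x≤a] = -20·(15/2)·2·(10²-(15/2)²-2²)/(6·10·2000) = -159/1600 m
Load 3 — triangular load w₀=3 kN/m (0→w₀ over full span):
  y_3 = -w₀x(7L⁴-10L²x²+3x⁴)/(360LEI) = -3·2·(7·10⁴-10·10²·2²+3·2⁴)/(360·10·2000) = -172/3125 m
Superposition: y = Σ y_i = -18883/200000 m ≈ -0.094415 m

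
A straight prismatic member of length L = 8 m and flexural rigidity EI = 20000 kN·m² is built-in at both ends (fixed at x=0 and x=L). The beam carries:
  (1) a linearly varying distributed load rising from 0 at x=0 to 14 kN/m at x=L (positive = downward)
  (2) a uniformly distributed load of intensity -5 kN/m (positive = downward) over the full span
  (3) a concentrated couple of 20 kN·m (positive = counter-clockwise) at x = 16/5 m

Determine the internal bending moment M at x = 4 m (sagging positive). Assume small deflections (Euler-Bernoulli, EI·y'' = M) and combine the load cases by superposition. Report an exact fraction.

M(4) = -8/3 kN·m

Load 1 — triangular load w₀=14 kN/m (0→w₀ over full span):
  M_1 = 3w₀Lx/20 - w₀L²/30 - w₀x³/(6L) = 3·14·8·4/20 - 14·8²/30 - 14·4³/(6·8) = 56/3 kN·m
Load 2 — uniform load w=-5 kN/m over full span:
  M_2 = wLx/2 - wL²/12 - wx²/2 = (-5)·8·4/2 - (-5)·8²/12 - (-5)·4²/2 = -40/3 kN·m
Load 3 — applied couple M₀=20 kN·m at a=16/5 m (b=L-a=24/5):
  M_3 = R_Ax - M_A - M₀  [x>a] with R_A=18/5, M_A=12/5 = (18/5)·4 - (12/5) - 20 = -8 kN·m
Superposition: M = Σ M_i = -8/3 kN·m ≈ -2.666667 kN·m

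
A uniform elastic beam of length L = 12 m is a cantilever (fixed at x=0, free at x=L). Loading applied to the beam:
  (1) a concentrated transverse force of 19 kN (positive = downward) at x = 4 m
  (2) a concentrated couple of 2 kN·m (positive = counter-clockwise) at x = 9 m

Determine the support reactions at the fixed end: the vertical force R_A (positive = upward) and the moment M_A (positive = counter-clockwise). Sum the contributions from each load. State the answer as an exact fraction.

R_A = 19 kN, M_A = 74 kN·m

Load 1 — point force P=19 kN at a=4 m (b=L-a=8):
  R_A = P = 19 kN
  M_A = Pa = 19·4 = 76 kN·m
Load 2 — applied couple M₀=2 kN·m at a=9 m (b=L-a=3):
  R_A = 0 kN
  M_A = -M₀ = -2 kN·m
Superposition: R_A = 19 kN, M_A = 74 kN·m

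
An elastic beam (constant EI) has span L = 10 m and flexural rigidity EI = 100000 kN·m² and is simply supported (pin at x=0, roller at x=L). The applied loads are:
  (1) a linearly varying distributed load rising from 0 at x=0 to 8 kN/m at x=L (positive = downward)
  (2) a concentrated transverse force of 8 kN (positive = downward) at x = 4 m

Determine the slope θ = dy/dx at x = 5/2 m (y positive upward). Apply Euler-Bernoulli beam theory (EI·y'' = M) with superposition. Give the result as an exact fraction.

Load 1 — triangular load w₀=8 kN/m (0→w₀ over full span):
  θ_1 = -w₀(7L⁴-30L²x²+15x⁴)/(360LEI) = -8·(7·10⁴-30·10²·(5/2)²+15·(5/2)⁴)/(360·10·100000) = -1327/1152000 rad
Load 2 — point force P=8 kN at a=4 m (b=L-a=6):
  θ_2 = -Pb(L²-b²-3x²)/(6LEI)  [x≤a] = -8·6·(10²-6²-3·(5/2)²)/(6·10·100000) = -181/500000 rad
Superposition: θ = Σ θ_i = -218003/144000000 rad ≈ -0.001514 rad

θ(5/2) = -218003/144000000 rad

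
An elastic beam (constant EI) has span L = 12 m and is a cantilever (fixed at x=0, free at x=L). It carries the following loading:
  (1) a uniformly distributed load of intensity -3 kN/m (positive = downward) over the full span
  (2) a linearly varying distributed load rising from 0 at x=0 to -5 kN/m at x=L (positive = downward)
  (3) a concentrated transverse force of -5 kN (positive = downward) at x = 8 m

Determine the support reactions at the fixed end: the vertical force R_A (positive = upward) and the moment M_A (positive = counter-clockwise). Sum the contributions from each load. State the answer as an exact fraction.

R_A = -71 kN, M_A = -496 kN·m

Load 1 — uniform load w=-3 kN/m over full span:
  R_A = wL = (-3)·12 = -36 kN
  M_A = wL²/2 = (-3)·12²/2 = -216 kN·m
Load 2 — triangular load w₀=-5 kN/m (0→w₀ over full span):
  R_A = w₀L/2 = (-5)·12/2 = -30 kN
  M_A = w₀L²/3 = (-5)·12²/3 = -240 kN·m
Load 3 — point force P=-5 kN at a=8 m (b=L-a=4):
  R_A = P = (-5) = -5 kN
  M_A = Pa = (-5)·8 = -40 kN·m
Superposition: R_A = -71 kN, M_A = -496 kN·m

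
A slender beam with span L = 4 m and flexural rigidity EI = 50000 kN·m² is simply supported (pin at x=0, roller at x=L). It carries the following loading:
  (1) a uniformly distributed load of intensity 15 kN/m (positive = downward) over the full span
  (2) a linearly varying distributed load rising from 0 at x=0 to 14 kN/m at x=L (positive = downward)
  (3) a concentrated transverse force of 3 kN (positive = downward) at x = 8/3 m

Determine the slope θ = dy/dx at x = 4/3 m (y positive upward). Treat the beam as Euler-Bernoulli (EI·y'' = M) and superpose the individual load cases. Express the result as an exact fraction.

Load 1 — uniform load w=15 kN/m over full span:
  θ_1 = -w(L³-6Lx²+4x³)/(24EI) = -15·(4³-6·4·(4/3)²+4·(4/3)³)/(24·50000) = -13/33750 rad
Load 2 — triangular load w₀=14 kN/m (0→w₀ over full span):
  θ_2 = -w₀(7L⁴-30L²x²+15x⁴)/(360LEI) = -14·(7·4⁴-30·4²·(4/3)²+15·(4/3)⁴)/(360·4·50000) = -728/3796875 rad
Load 3 — point force P=3 kN at a=8/3 m (b=L-a=4/3):
  θ_3 = -Pb(L²-b²-3x²)/(6LEI)  [x≤a] = -3·(4/3)·(4²-(4/3)²-3·(4/3)²)/(6·4·50000) = -1/33750 rad
Superposition: θ = Σ θ_i = -2303/3796875 rad ≈ -0.000607 rad

θ(4/3) = -2303/3796875 rad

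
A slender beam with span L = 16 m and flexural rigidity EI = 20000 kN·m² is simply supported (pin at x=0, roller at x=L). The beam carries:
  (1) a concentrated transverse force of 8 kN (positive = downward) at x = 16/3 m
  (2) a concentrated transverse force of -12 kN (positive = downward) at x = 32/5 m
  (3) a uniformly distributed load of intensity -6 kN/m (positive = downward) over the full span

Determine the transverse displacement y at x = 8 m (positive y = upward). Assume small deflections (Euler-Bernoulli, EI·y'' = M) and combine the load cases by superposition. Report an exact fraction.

Load 1 — point force P=8 kN at a=16/3 m (b=L-a=32/3):
  y_1 = -Pa(L-x)(2Lx-a²-x²)/(6LEI)  [x>a] = -8·(16/3)·(16-8)·(2·16·8-(16/3)²-8²)/(6·16·20000) = -1472/50625 m
Load 2 — point force P=-12 kN at a=32/5 m (b=L-a=48/5):
  y_2 = -Pa(L-x)(2Lx-a²-x²)/(6LEI)  [x>a] = -(-12)·(32/5)·(16-8)·(2·16·8-(32/5)²-8²)/(6·16·20000) = 3776/78125 m
Load 3 — uniform load w=-6 kN/m over full span:
  y_3 = -wx(L³-2Lx²+x³)/(24EI) = -(-6)·8·(16³-2·16·8²+8³)/(24·20000) = 32/125 m
Superposition: y = Σ y_i = 1741856/6328125 m ≈ 0.275256 m

y(8) = 1741856/6328125 m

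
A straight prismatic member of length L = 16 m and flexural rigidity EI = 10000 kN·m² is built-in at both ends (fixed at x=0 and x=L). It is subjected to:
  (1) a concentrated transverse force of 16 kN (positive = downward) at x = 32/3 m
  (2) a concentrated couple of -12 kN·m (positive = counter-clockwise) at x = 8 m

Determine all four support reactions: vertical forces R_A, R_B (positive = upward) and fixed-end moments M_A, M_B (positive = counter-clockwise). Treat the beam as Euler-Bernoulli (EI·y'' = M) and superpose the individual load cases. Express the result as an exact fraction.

R_A = 653/216 kN, M_A = 431/27 kN·m, R_B = 2803/216 kN, M_B = -1105/27 kN·m

Load 1 — point force P=16 kN at a=32/3 m (b=L-a=16/3):
  R_A = Pb²(3a+b)/L³ = 16·(16/3)²·(3·(32/3)+(16/3))/16³ = 112/27 kN
  M_A = Pab²/L² = 16·(32/3)·(16/3)²/16² = 512/27 kN·m
  R_B = Pa²(a+3b)/L³ = 16·(32/3)²·((32/3)+3·(16/3))/16³ = 320/27 kN
  M_B = -Pa²b/L² = -16·(32/3)²·(16/3)/16² = -1024/27 kN·m
Load 2 — applied couple M₀=-12 kN·m at a=8 m (b=L-a=8):
  R_A = 6M₀ab/L³ = 6·(-12)·8·8/16³ = -9/8 kN
  M_A = M₀b(2a-b)/L² = (-12)·8·(2·8-8)/16² = -3 kN·m
  R_B = -6M₀ab/L³ = -6·(-12)·8·8/16³ = 9/8 kN
  M_B = M₀a(2b-a)/L² = (-12)·8·(2·8-8)/16² = -3 kN·m
Superposition: R_A = 653/216 kN, M_A = 431/27 kN·m, R_B = 2803/216 kN, M_B = -1105/27 kN·m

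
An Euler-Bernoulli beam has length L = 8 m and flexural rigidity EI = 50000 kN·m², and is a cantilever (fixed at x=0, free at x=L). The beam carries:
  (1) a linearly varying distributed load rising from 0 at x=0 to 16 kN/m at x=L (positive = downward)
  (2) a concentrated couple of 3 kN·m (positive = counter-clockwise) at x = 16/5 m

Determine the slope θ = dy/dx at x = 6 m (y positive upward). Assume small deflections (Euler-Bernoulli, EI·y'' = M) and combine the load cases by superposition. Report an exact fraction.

θ(6) = -1243/62500 rad

Load 1 — triangular load w₀=16 kN/m (0→w₀ over full span):
  θ_1 = (w₀Lx²/4-w₀L²x/3-w₀x⁴/(24L))/EI = (16·8·6²/4-16·8²·6/3-16·6⁴/(24·8))/50000 = -251/12500 rad
Load 2 — applied couple M₀=3 kN·m at a=16/5 m (b=L-a=24/5):
  θ_2 = M₀a/EI  [x>a] = 3·(16/5)/50000 = 3/15625 rad
Superposition: θ = Σ θ_i = -1243/62500 rad ≈ -0.019888 rad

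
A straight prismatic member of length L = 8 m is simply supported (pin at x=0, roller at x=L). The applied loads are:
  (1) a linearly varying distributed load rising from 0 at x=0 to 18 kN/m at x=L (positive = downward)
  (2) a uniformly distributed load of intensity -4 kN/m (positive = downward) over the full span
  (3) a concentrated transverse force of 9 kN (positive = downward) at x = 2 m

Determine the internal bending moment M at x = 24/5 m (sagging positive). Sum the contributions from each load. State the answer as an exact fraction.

Load 1 — triangular load w₀=18 kN/m (0→w₀ over full span):
  M_1 = w₀Lx/6 - w₀x³/(6L) = 18·8·(24/5)/6 - 18·(24/5)³/(6·8) = 9216/125 kN·m
Load 2 — uniform load w=-4 kN/m over full span:
  M_2 = wx(L-x)/2 = (-4)·(24/5)·(8-(24/5))/2 = -768/25 kN·m
Load 3 — point force P=9 kN at a=2 m (b=L-a=6):
  M_3 = Pa(L-x)/L  [x>a] = 9·2·(8-(24/5))/8 = 36/5 kN·m
Superposition: M = Σ M_i = 6276/125 kN·m ≈ 50.208000 kN·m

M(24/5) = 6276/125 kN·m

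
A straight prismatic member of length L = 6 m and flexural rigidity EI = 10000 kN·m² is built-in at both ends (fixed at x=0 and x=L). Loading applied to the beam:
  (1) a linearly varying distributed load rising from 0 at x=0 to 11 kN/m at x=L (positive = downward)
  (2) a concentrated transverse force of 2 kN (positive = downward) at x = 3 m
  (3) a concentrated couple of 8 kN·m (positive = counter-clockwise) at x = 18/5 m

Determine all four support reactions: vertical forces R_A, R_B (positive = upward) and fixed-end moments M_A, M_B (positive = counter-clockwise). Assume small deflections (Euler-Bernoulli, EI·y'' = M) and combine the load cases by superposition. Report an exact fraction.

R_A = 641/50 kN, M_A = 863/50 kN·m, R_B = 1109/50 kN, M_B = -1017/50 kN·m

Load 1 — triangular load w₀=11 kN/m (0→w₀ over full span):
  R_A = 3w₀L/20 = 3·11·6/20 = 99/10 kN
  M_A = w₀L²/30 = 11·6²/30 = 66/5 kN·m
  R_B = 7w₀L/20 = 7·11·6/20 = 231/10 kN
  M_B = -w₀L²/20 = -11·6²/20 = -99/5 kN·m
Load 2 — point force P=2 kN at a=3 m (b=L-a=3):
  R_A = Pb²(3a+b)/L³ = 2·3²·(3·3+3)/6³ = 1 kN
  M_A = Pab²/L² = 2·3·3²/6² = 3/2 kN·m
  R_B = Pa²(a+3b)/L³ = 2·3²·(3+3·3)/6³ = 1 kN
  M_B = -Pa²b/L² = -2·3²·3/6² = -3/2 kN·m
Load 3 — applied couple M₀=8 kN·m at a=18/5 m (b=L-a=12/5):
  R_A = 6M₀ab/L³ = 6·8·(18/5)·(12/5)/6³ = 48/25 kN
  M_A = M₀b(2a-b)/L² = 8·(12/5)·(2·(18/5)-(12/5))/6² = 64/25 kN·m
  R_B = -6M₀ab/L³ = -6·8·(18/5)·(12/5)/6³ = -48/25 kN
  M_B = M₀a(2b-a)/L² = 8·(18/5)·(2·(12/5)-(18/5))/6² = 24/25 kN·m
Superposition: R_A = 641/50 kN, M_A = 863/50 kN·m, R_B = 1109/50 kN, M_B = -1017/50 kN·m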